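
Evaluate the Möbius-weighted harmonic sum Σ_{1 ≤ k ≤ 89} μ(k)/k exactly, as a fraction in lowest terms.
Σ μ(k)/k = -34833113669423893495541895404789/23768741896345550770650537601358310

Values of μ(k) for 1 ≤ k ≤ 89: μ(1) = 1, μ(2) = -1, μ(3) = -1, μ(5) = -1, μ(6) = 1, μ(7) = -1, μ(10) = 1, μ(11) = -1, μ(13) = -1, μ(14) = 1, μ(15) = 1, μ(17) = -1, μ(19) = -1, μ(21) = 1, μ(22) = 1, μ(23) = -1, μ(26) = 1, μ(29) = -1, μ(30) = -1, μ(31) = -1, μ(33) = 1, μ(34) = 1, μ(35) = 1, μ(37) = -1, μ(38) = 1, μ(39) = 1, μ(41) = -1, μ(42) = -1, μ(43) = -1, μ(46) = 1, μ(47) = -1, μ(51) = 1, μ(53) = -1, μ(55) = 1, μ(57) = 1, μ(58) = 1, μ(59) = -1, μ(61) = -1, μ(62) = 1, μ(65) = 1, μ(66) = -1, μ(67) = -1, μ(69) = 1, μ(70) = -1, μ(71) = -1, μ(73) = -1, μ(74) = 1, μ(77) = 1, μ(78) = -1, μ(79) = -1, μ(82) = 1, μ(83) = -1, μ(85) = 1, μ(86) = 1, μ(87) = 1, μ(89) = -1, with μ = 0 on non-squarefree integers. Summing μ(k)/k for k where μ(k) ≠ 0 gives -34833113669423893495541895404789/23768741896345550770650537601358310 ≈ -0.0015. (PNT ⟺ this sum → 0 as n → ∞.)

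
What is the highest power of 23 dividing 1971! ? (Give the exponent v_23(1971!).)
v_23(1971!) = 88

Legendre's formula: v_p(n!) = Σ_{k ≥ 1} ⌊n / p^k⌋. For p = 23, n = 1971, the terms are:
  ⌊1971/23^1⌋ = ⌊1971/23⌋ = 85
  ⌊1971/23^2⌋ = ⌊1971/529⌋ = 3
(the next term ⌊1971/23^3⌋ = 0, terminating the sum). Summing: v_23(1971!) = 85 + 3 = 88.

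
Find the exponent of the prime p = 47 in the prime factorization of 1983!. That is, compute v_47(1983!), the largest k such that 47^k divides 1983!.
v_47(1983!) = 42

Legendre's formula: v_p(n!) = Σ_{k ≥ 1} ⌊n / p^k⌋. For p = 47, n = 1983, the terms are:
  ⌊1983/47^1⌋ = ⌊1983/47⌋ = 42
(the next term ⌊1983/47^2⌋ = 0, terminating the sum). Summing: v_47(1983!) = 42 = 42.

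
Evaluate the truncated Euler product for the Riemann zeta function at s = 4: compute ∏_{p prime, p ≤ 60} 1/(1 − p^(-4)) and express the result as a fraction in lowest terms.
∏ = 313771926178857385645450905033468281439563920601420761/289906031739275464495518328120881551769600000000000000

The primes p ≤ 60 are [2, 3, 5, 7, 11, 13, 17, 19, 23, 29, 31, 37, 41, 43, 47, 53, 59]. For each prime, (1 − 1/p^4)^(-1) = p^4 / (p^4 − 1). The product is (1 − 1/2^4)^(-1), (1 − 1/3^4)^(-1), (1 − 1/5^4)^(-1), (1 − 1/7^4)^(-1), (1 − 1/11^4)^(-1), (1 − 1/13^4)^(-1), (1 − 1/17^4)^(-1), (1 − 1/19^4)^(-1), (1 − 1/23^4)^(-1), (1 − 1/29^4)^(-1), (1 − 1/31^4)^(-1), (1 − 1/37^4)^(-1), (1 − 1/41^4)^(-1), (1 − 1/43^4)^(-1), (1 − 1/47^4)^(-1), (1 − 1/53^4)^(-1), (1 − 1/59^4)^(-1) = ∏ p^4 / (p^4 − 1) = 313771926178857385645450905033468281439563920601420761/289906031739275464495518328120881551769600000000000000.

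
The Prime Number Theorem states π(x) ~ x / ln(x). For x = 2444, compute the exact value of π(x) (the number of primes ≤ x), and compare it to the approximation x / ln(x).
π(2444) = 362;  x/ln(x) ≈ 313.28;  relative error ≈ 13.46%.

Directly count primes up to 2444: π(2444) = 362. The PNT approximation gives 2444/ln(2444) ≈ 2444/7.80139 ≈ 313.28. Relative error (π(x) − x/ln(x)) / π(x) ≈ 13.46%; the approximation is known to undercount slightly (Li(x) is a better estimate).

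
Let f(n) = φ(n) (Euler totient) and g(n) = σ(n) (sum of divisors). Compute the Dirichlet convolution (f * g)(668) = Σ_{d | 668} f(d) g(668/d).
(φ * σ)(668) = 4008

Divisors of 668: [1, 2, 4, 167, 334, 668]. For each d | 668:
  d = 1: φ(1) · σ(668/1) = 1 · 1176 = 1176
  d = 2: φ(2) · σ(668/2) = 1 · 504 = 504
  d = 4: φ(4) · σ(668/4) = 2 · 168 = 336
  d = 167: φ(167) · σ(668/167) = 166 · 7 = 1162
  d = 334: φ(334) · σ(668/334) = 166 · 3 = 498
  d = 668: φ(668) · σ(668/668) = 332 · 1 = 332
Summing: (φ * σ)(668) = 1176 + 504 + 336 + 1162 + 498 + 332 = 4008.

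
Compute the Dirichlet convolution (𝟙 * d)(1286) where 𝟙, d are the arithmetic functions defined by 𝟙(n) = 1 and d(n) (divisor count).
(𝟙 * d)(1286) = 9

Divisors of 1286: [1, 2, 643, 1286]. For each d | 1286:
  d = 1: 𝟙(1) · d(1286/1) = 1 · 4 = 4
  d = 2: 𝟙(2) · d(1286/2) = 1 · 2 = 2
  d = 643: 𝟙(643) · d(1286/643) = 1 · 2 = 2
  d = 1286: 𝟙(1286) · d(1286/1286) = 1 · 1 = 1
Summing: (𝟙 * d)(1286) = 4 + 2 + 2 + 1 = 9.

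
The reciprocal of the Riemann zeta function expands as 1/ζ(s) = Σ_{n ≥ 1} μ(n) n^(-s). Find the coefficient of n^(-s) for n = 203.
μ(203) = 1

Factor n = 203 = 7 · 29. μ(n) = 0 if any exponent ≥ 2 (not squarefree); otherwise μ(n) = (−1)^{ω(n)} where ω(n) is the number of distinct prime factors. Applying: μ(203) = 1.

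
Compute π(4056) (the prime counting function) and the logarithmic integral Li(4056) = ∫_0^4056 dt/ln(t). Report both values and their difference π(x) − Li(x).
π(4056) = 559;  Li(4056) ≈ 572.11;  π(x) − Li(x) ≈ -13.11.

Direct count of primes ≤ 4056 gives π(4056) = 559. Numerical evaluation of the logarithmic integral gives Li(4056) ≈ 572.11. The difference π(x) − Li(x) ≈ -13.11 is typically negative for small/moderate x (Li(x) overestimates), though Littlewood's theorem shows this sign changes infinitely often.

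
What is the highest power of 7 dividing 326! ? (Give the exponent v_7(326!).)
v_7(326!) = 52

Legendre's formula: v_p(n!) = Σ_{k ≥ 1} ⌊n / p^k⌋. For p = 7, n = 326, the terms are:
  ⌊326/7^1⌋ = ⌊326/7⌋ = 46
  ⌊326/7^2⌋ = ⌊326/49⌋ = 6
(the next term ⌊326/7^3⌋ = 0, terminating the sum). Summing: v_7(326!) = 46 + 6 = 52.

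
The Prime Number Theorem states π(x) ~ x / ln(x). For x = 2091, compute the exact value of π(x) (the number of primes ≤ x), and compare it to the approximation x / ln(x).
π(2091) = 316;  x/ln(x) ≈ 273.50;  relative error ≈ 13.45%.

Directly count primes up to 2091: π(2091) = 316. The PNT approximation gives 2091/ln(2091) ≈ 2091/7.64540 ≈ 273.50. Relative error (π(x) − x/ln(x)) / π(x) ≈ 13.45%; the approximation is known to undercount slightly (Li(x) is a better estimate).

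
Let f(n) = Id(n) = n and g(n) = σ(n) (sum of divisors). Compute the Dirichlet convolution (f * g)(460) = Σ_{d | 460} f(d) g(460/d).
(Id * σ)(460) = 8789

Divisors of 460: [1, 2, 4, 5, 10, 20, 23, 46, 92, 115, 230, 460]. For each d | 460:
  d = 1: Id(1) · σ(460/1) = 1 · 1008 = 1008
  d = 2: Id(2) · σ(460/2) = 2 · 432 = 864
  d = 4: Id(4) · σ(460/4) = 4 · 144 = 576
  d = 5: Id(5) · σ(460/5) = 5 · 168 = 840
  d = 10: Id(10) · σ(460/10) = 10 · 72 = 720
  d = 20: Id(20) · σ(460/20) = 20 · 24 = 480
  d = 23: Id(23) · σ(460/23) = 23 · 42 = 966
  d = 46: Id(46) · σ(460/46) = 46 · 18 = 828
  d = 92: Id(92) · σ(460/92) = 92 · 6 = 552
  d = 115: Id(115) · σ(460/115) = 115 · 7 = 805
  d = 230: Id(230) · σ(460/230) = 230 · 3 = 690
  d = 460: Id(460) · σ(460/460) = 460 · 1 = 460
Summing: (Id * σ)(460) = 1008 + 864 + 576 + 840 + 720 + 480 + 966 + 828 + 552 + 805 + 690 + 460 = 8789.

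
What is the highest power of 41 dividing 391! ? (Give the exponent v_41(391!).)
v_41(391!) = 9

Legendre's formula: v_p(n!) = Σ_{k ≥ 1} ⌊n / p^k⌋. For p = 41, n = 391, the terms are:
  ⌊391/41^1⌋ = ⌊391/41⌋ = 9
(the next term ⌊391/41^2⌋ = 0, terminating the sum). Summing: v_41(391!) = 9 = 9.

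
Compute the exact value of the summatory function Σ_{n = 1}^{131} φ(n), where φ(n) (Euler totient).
Σ_{n ≤ 131} φ(n) = 5284

Compute φ(n) for each 1 ≤ n ≤ 131: φ(1) = 1, φ(2) = 1, φ(3) = 2, φ(4) = 2, φ(5) = 4, φ(6) = 2, φ(7) = 6, φ(8) = 4, φ(9) = 6, φ(10) = 4, φ(11) = 10, φ(12) = 4, φ(13) = 12, φ(14) = 6, φ(15) = 8, φ(16) = 8, φ(17) = 16, φ(18) = 6, φ(19) = 18, φ(20) = 8, φ(21) = 12, φ(22) = 10, φ(23) = 22, φ(24) = 8, φ(25) = 20, φ(26) = 12, φ(27) = 18, φ(28) = 12, φ(29) = 28, φ(30) = 8, φ(31) = 30, φ(32) = 16, φ(33) = 20, φ(34) = 16, φ(35) = 24, φ(36) = 12, φ(37) = 36, φ(38) = 18, φ(39) = 24, φ(40) = 16, φ(41) = 40, φ(42) = 12, φ(43) = 42, φ(44) = 20, φ(45) = 24, φ(46) = 22, φ(47) = 46, φ(48) = 16, φ(49) = 42, φ(50) = 20, φ(51) = 32, φ(52) = 24, φ(53) = 52, φ(54) = 18, φ(55) = 40, φ(56) = 24, φ(57) = 36, φ(58) = 28, φ(59) = 58, φ(60) = 16, φ(61) = 60, φ(62) = 30, φ(63) = 36, φ(64) = 32, φ(65) = 48, φ(66) = 20, φ(67) = 66, φ(68) = 32, φ(69) = 44, φ(70) = 24, φ(71) = 70, φ(72) = 24, φ(73) = 72, φ(74) = 36, φ(75) = 40, φ(76) = 36, φ(77) = 60, φ(78) = 24, φ(79) = 78, φ(80) = 32, φ(81) = 54, φ(82) = 40, φ(83) = 82, φ(84) = 24, φ(85) = 64, φ(86) = 42, φ(87) = 56, φ(88) = 40, φ(89) = 88, φ(90) = 24, φ(91) = 72, φ(92) = 44, φ(93) = 60, φ(94) = 46, φ(95) = 72, φ(96) = 32, φ(97) = 96, φ(98) = 42, φ(99) = 60, φ(100) = 40, φ(101) = 100, φ(102) = 32, φ(103) = 102, φ(104) = 48, φ(105) = 48, φ(106) = 52, φ(107) = 106, φ(108) = 36, φ(109) = 108, φ(110) = 40, φ(111) = 72, φ(112) = 48, φ(113) = 112, φ(114) = 36, φ(115) = 88, φ(116) = 56, φ(117) = 72, φ(118) = 58, φ(119) = 96, φ(120) = 32, φ(121) = 110, φ(122) = 60, φ(123) = 80, φ(124) = 60, φ(125) = 100, φ(126) = 36, φ(127) = 126, φ(128) = 64, φ(129) = 84, φ(130) = 48, φ(131) = 130. Summing all 131 values: 5284. (Average order: Σ_{n ≤ x} φ(n) ~ (3/π²) x². For x = 131, (3/π²)·131² ≈ 5216.32.)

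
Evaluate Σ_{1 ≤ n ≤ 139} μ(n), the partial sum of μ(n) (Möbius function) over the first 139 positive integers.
Σ_{n ≤ 139} μ(n) = -4

Compute μ(n) for each 1 ≤ n ≤ 139: μ(1) = 1, μ(2) = -1, μ(3) = -1, μ(4) = 0, μ(5) = -1, μ(6) = 1, μ(7) = -1, μ(8) = 0, μ(9) = 0, μ(10) = 1, μ(11) = -1, μ(12) = 0, μ(13) = -1, μ(14) = 1, μ(15) = 1, μ(16) = 0, μ(17) = -1, μ(18) = 0, μ(19) = -1, μ(20) = 0, μ(21) = 1, μ(22) = 1, μ(23) = -1, μ(24) = 0, μ(25) = 0, μ(26) = 1, μ(27) = 0, μ(28) = 0, μ(29) = -1, μ(30) = -1, μ(31) = -1, μ(32) = 0, μ(33) = 1, μ(34) = 1, μ(35) = 1, μ(36) = 0, μ(37) = -1, μ(38) = 1, μ(39) = 1, μ(40) = 0, μ(41) = -1, μ(42) = -1, μ(43) = -1, μ(44) = 0, μ(45) = 0, μ(46) = 1, μ(47) = -1, μ(48) = 0, μ(49) = 0, μ(50) = 0, μ(51) = 1, μ(52) = 0, μ(53) = -1, μ(54) = 0, μ(55) = 1, μ(56) = 0, μ(57) = 1, μ(58) = 1, μ(59) = -1, μ(60) = 0, μ(61) = -1, μ(62) = 1, μ(63) = 0, μ(64) = 0, μ(65) = 1, μ(66) = -1, μ(67) = -1, μ(68) = 0, μ(69) = 1, μ(70) = -1, μ(71) = -1, μ(72) = 0, μ(73) = -1, μ(74) = 1, μ(75) = 0, μ(76) = 0, μ(77) = 1, μ(78) = -1, μ(79) = -1, μ(80) = 0, μ(81) = 0, μ(82) = 1, μ(83) = -1, μ(84) = 0, μ(85) = 1, μ(86) = 1, μ(87) = 1, μ(88) = 0, μ(89) = -1, μ(90) = 0, μ(91) = 1, μ(92) = 0, μ(93) = 1, μ(94) = 1, μ(95) = 1, μ(96) = 0, μ(97) = -1, μ(98) = 0, μ(99) = 0, μ(100) = 0, μ(101) = -1, μ(102) = -1, μ(103) = -1, μ(104) = 0, μ(105) = -1, μ(106) = 1, μ(107) = -1, μ(108) = 0, μ(109) = -1, μ(110) = -1, μ(111) = 1, μ(112) = 0, μ(113) = -1, μ(114) = -1, μ(115) = 1, μ(116) = 0, μ(117) = 0, μ(118) = 1, μ(119) = 1, μ(120) = 0, μ(121) = 0, μ(122) = 1, μ(123) = 1, μ(124) = 0, μ(125) = 0, μ(126) = 0, μ(127) = -1, μ(128) = 0, μ(129) = 1, μ(130) = -1, μ(131) = -1, μ(132) = 0, μ(133) = 1, μ(134) = 1, μ(135) = 0, μ(136) = 0, μ(137) = -1, μ(138) = -1, μ(139) = -1. Summing all 139 values: -4. (Mertens function M(x) = Σ_{n ≤ x} μ(n); on average M(x) should be small (PNT ⟺ M(x) = o(x)).)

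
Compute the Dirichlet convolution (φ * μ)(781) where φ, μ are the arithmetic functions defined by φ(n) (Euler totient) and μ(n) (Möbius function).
(φ * μ)(781) = 621

Divisors of 781: [1, 11, 71, 781]. For each d | 781:
  d = 1: φ(1) · μ(781/1) = 1 · 1 = 1
  d = 11: φ(11) · μ(781/11) = 10 · -1 = -10
  d = 71: φ(71) · μ(781/71) = 70 · -1 = -70
  d = 781: φ(781) · μ(781/781) = 700 · 1 = 700
Summing: (φ * μ)(781) = 1 + -10 + -70 + 700 = 621.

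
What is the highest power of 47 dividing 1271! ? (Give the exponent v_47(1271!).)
v_47(1271!) = 27

Legendre's formula: v_p(n!) = Σ_{k ≥ 1} ⌊n / p^k⌋. For p = 47, n = 1271, the terms are:
  ⌊1271/47^1⌋ = ⌊1271/47⌋ = 27
(the next term ⌊1271/47^2⌋ = 0, terminating the sum). Summing: v_47(1271!) = 27 = 27.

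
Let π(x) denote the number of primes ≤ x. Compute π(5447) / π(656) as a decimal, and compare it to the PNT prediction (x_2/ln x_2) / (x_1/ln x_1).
π(5447)/π(656) = 720/119 ≈ 6.0504;  PNT prediction ≈ 6.2604.

π(656) = 119 and π(5447) = 720, so π(5447)/π(656) ≈ 6.0504. The PNT-predicted ratio is (5447/ln(5447)) / (656/ln(656)) ≈ 6.2604. The two agree to within a few percent, as expected.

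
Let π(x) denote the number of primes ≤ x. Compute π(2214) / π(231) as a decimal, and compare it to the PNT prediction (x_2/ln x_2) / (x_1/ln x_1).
π(2214)/π(231) = 330/50 ≈ 6.6000;  PNT prediction ≈ 6.7721.

π(231) = 50 and π(2214) = 330, so π(2214)/π(231) ≈ 6.6000. The PNT-predicted ratio is (2214/ln(2214)) / (231/ln(231)) ≈ 6.7721. The two agree to within a few percent, as expected.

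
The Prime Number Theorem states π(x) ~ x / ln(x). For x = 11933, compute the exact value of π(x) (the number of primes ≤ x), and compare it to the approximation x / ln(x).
π(11933) = 1430;  x/ln(x) ≈ 1271.22;  relative error ≈ 11.10%.

Directly count primes up to 11933: π(11933) = 1430. The PNT approximation gives 11933/ln(11933) ≈ 11933/9.38706 ≈ 1271.22. Relative error (π(x) − x/ln(x)) / π(x) ≈ 11.10%; the approximation is known to undercount slightly (Li(x) is a better estimate).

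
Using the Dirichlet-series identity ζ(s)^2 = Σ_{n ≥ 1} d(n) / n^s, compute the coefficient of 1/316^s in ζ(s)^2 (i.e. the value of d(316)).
d(316) = 6

ζ(s)^2 = (Σ 1/m^s)(Σ 1/k^s). The coefficient of 1/n^s in the product is the number of ordered pairs (m, k) with mk = n, which equals d(n). For n = 316, divisors are [1, 2, 4, 79, 158, 316], so d(316) = 6.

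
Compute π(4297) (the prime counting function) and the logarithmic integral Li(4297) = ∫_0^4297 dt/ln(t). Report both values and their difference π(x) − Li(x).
π(4297) = 590;  Li(4297) ≈ 601.02;  π(x) − Li(x) ≈ -11.02.

Direct count of primes ≤ 4297 gives π(4297) = 590. Numerical evaluation of the logarithmic integral gives Li(4297) ≈ 601.02. The difference π(x) − Li(x) ≈ -11.02 is typically negative for small/moderate x (Li(x) overestimates), though Littlewood's theorem shows this sign changes infinitely often.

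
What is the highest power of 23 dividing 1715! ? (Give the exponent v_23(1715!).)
v_23(1715!) = 77

Legendre's formula: v_p(n!) = Σ_{k ≥ 1} ⌊n / p^k⌋. For p = 23, n = 1715, the terms are:
  ⌊1715/23^1⌋ = ⌊1715/23⌋ = 74
  ⌊1715/23^2⌋ = ⌊1715/529⌋ = 3
(the next term ⌊1715/23^3⌋ = 0, terminating the sum). Summing: v_23(1715!) = 74 + 3 = 77.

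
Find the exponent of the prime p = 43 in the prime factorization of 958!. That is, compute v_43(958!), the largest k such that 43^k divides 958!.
v_43(958!) = 22

Legendre's formula: v_p(n!) = Σ_{k ≥ 1} ⌊n / p^k⌋. For p = 43, n = 958, the terms are:
  ⌊958/43^1⌋ = ⌊958/43⌋ = 22
(the next term ⌊958/43^2⌋ = 0, terminating the sum). Summing: v_43(958!) = 22 = 22.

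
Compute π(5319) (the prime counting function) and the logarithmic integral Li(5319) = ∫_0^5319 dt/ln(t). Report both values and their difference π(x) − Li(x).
π(5319) = 704;  Li(5319) ≈ 721.60;  π(x) − Li(x) ≈ -17.60.

Direct count of primes ≤ 5319 gives π(5319) = 704. Numerical evaluation of the logarithmic integral gives Li(5319) ≈ 721.60. The difference π(x) − Li(x) ≈ -17.60 is typically negative for small/moderate x (Li(x) overestimates), though Littlewood's theorem shows this sign changes infinitely often.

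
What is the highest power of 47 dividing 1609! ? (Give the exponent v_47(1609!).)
v_47(1609!) = 34

Legendre's formula: v_p(n!) = Σ_{k ≥ 1} ⌊n / p^k⌋. For p = 47, n = 1609, the terms are:
  ⌊1609/47^1⌋ = ⌊1609/47⌋ = 34
(the next term ⌊1609/47^2⌋ = 0, terminating the sum). Summing: v_47(1609!) = 34 = 34.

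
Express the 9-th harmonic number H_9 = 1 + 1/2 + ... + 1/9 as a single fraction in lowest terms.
H_9 = 7129/2520

Direct summation: H_9 = 1 + 1/2 + ... + 1/9. The least common denominator is lcm(1, ..., 9) = 2520; over this denominator the numerator is 2520 + 1260 + 840 + 630 + 504 + 420 + 360 + 315 + 280 = 7129, so H_9 = 7129/2520 (already in lowest terms) ≈ 2.82897. (The PNT-adjacent estimate ln(9) + γ ≈ 2.77444 matches within O(1/n).)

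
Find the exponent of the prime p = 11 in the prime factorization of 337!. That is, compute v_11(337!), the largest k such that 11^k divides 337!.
v_11(337!) = 32

Legendre's formula: v_p(n!) = Σ_{k ≥ 1} ⌊n / p^k⌋. For p = 11, n = 337, the terms are:
  ⌊337/11^1⌋ = ⌊337/11⌋ = 30
  ⌊337/11^2⌋ = ⌊337/121⌋ = 2
(the next term ⌊337/11^3⌋ = 0, terminating the sum). Summing: v_11(337!) = 30 + 2 = 32.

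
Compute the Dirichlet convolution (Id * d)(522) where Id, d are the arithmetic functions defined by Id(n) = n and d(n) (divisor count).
(Id * d)(522) = 2232

Divisors of 522: [1, 2, 3, 6, 9, 18, 29, 58, 87, 174, 261, 522]. For each d | 522:
  d = 1: Id(1) · d(522/1) = 1 · 12 = 12
  d = 2: Id(2) · d(522/2) = 2 · 6 = 12
  d = 3: Id(3) · d(522/3) = 3 · 8 = 24
  d = 6: Id(6) · d(522/6) = 6 · 4 = 24
  d = 9: Id(9) · d(522/9) = 9 · 4 = 36
  d = 18: Id(18) · d(522/18) = 18 · 2 = 36
  d = 29: Id(29) · d(522/29) = 29 · 6 = 174
  d = 58: Id(58) · d(522/58) = 58 · 3 = 174
  d = 87: Id(87) · d(522/87) = 87 · 4 = 348
  d = 174: Id(174) · d(522/174) = 174 · 2 = 348
  d = 261: Id(261) · d(522/261) = 261 · 2 = 522
  d = 522: Id(522) · d(522/522) = 522 · 1 = 522
Summing: (Id * d)(522) = 12 + 12 + 24 + 24 + 36 + 36 + 174 + 174 + 348 + 348 + 522 + 522 = 2232.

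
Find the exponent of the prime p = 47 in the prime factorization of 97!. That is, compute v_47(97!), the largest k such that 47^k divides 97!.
v_47(97!) = 2

Legendre's formula: v_p(n!) = Σ_{k ≥ 1} ⌊n / p^k⌋. For p = 47, n = 97, the terms are:
  ⌊97/47^1⌋ = ⌊97/47⌋ = 2
(the next term ⌊97/47^2⌋ = 0, terminating the sum). Summing: v_47(97!) = 2 = 2.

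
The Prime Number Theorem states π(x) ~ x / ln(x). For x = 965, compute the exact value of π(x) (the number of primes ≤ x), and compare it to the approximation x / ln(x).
π(965) = 162;  x/ln(x) ≈ 140.42;  relative error ≈ 13.32%.

Directly count primes up to 965: π(965) = 162. The PNT approximation gives 965/ln(965) ≈ 965/6.87213 ≈ 140.42. Relative error (π(x) − x/ln(x)) / π(x) ≈ 13.32%; the approximation is known to undercount slightly (Li(x) is a better estimate).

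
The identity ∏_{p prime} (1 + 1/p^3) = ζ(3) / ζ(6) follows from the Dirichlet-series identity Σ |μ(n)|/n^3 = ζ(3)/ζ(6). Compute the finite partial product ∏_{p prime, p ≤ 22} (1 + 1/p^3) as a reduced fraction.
∏ = 223851228120576/189501362017825

The primes p ≤ 22 are [2, 3, 5, 7, 11, 13, 17, 19]. For each, (1 + 1/p^3) = (p^3 + 1)/p^3. Multiplying these fractions over p ∈ [2, 3, 5, 7, 11, 13, 17, 19] gives 223851228120576/189501362017825. (In the limit P → ∞ this tends to ζ(3)/ζ(6).)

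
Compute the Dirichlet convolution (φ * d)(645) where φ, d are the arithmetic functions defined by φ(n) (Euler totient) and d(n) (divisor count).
(φ * d)(645) = 1056

Divisors of 645: [1, 3, 5, 15, 43, 129, 215, 645]. For each d | 645:
  d = 1: φ(1) · d(645/1) = 1 · 8 = 8
  d = 3: φ(3) · d(645/3) = 2 · 4 = 8
  d = 5: φ(5) · d(645/5) = 4 · 4 = 16
  d = 15: φ(15) · d(645/15) = 8 · 2 = 16
  d = 43: φ(43) · d(645/43) = 42 · 4 = 168
  d = 129: φ(129) · d(645/129) = 84 · 2 = 168
  d = 215: φ(215) · d(645/215) = 168 · 2 = 336
  d = 645: φ(645) · d(645/645) = 336 · 1 = 336
Summing: (φ * d)(645) = 8 + 8 + 16 + 16 + 168 + 168 + 336 + 336 = 1056.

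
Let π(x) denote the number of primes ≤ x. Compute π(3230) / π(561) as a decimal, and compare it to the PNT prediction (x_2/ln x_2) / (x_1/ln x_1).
π(3230)/π(561) = 457/102 ≈ 4.4804;  PNT prediction ≈ 4.5102.

π(561) = 102 and π(3230) = 457, so π(3230)/π(561) ≈ 4.4804. The PNT-predicted ratio is (3230/ln(3230)) / (561/ln(561)) ≈ 4.5102. The two agree to within a few percent, as expected.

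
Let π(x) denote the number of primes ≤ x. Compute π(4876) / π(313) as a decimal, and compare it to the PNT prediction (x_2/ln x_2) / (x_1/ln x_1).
π(4876)/π(313) = 652/65 ≈ 10.0308;  PNT prediction ≈ 10.5411.

π(313) = 65 and π(4876) = 652, so π(4876)/π(313) ≈ 10.0308. The PNT-predicted ratio is (4876/ln(4876)) / (313/ln(313)) ≈ 10.5411. The two agree to within a few percent, as expected.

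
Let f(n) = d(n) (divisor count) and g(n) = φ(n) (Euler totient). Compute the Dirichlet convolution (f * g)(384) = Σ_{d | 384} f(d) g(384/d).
(d * φ)(384) = 1020

Divisors of 384: [1, 2, 3, 4, 6, 8, 12, 16, 24, 32, 48, 64, 96, 128, 192, 384]. For each d | 384:
  d = 1: d(1) · φ(384/1) = 1 · 128 = 128
  d = 2: d(2) · φ(384/2) = 2 · 64 = 128
  d = 3: d(3) · φ(384/3) = 2 · 64 = 128
  d = 4: d(4) · φ(384/4) = 3 · 32 = 96
  d = 6: d(6) · φ(384/6) = 4 · 32 = 128
  d = 8: d(8) · φ(384/8) = 4 · 16 = 64
  d = 12: d(12) · φ(384/12) = 6 · 16 = 96
  d = 16: d(16) · φ(384/16) = 5 · 8 = 40
  d = 24: d(24) · φ(384/24) = 8 · 8 = 64
  d = 32: d(32) · φ(384/32) = 6 · 4 = 24
  d = 48: d(48) · φ(384/48) = 10 · 4 = 40
  d = 64: d(64) · φ(384/64) = 7 · 2 = 14
  d = 96: d(96) · φ(384/96) = 12 · 2 = 24
  d = 128: d(128) · φ(384/128) = 8 · 2 = 16
  d = 192: d(192) · φ(384/192) = 14 · 1 = 14
  d = 384: d(384) · φ(384/384) = 16 · 1 = 16
Summing: (d * φ)(384) = 128 + 128 + 128 + 96 + 128 + 64 + 96 + 40 + 64 + 24 + 40 + 14 + 24 + 16 + 14 + 16 = 1020.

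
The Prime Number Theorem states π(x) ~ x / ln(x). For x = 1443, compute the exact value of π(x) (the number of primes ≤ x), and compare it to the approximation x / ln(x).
π(1443) = 228;  x/ln(x) ≈ 198.36;  relative error ≈ 13.00%.

Directly count primes up to 1443: π(1443) = 228. The PNT approximation gives 1443/ln(1443) ≈ 1443/7.27448 ≈ 198.36. Relative error (π(x) − x/ln(x)) / π(x) ≈ 13.00%; the approximation is known to undercount slightly (Li(x) is a better estimate).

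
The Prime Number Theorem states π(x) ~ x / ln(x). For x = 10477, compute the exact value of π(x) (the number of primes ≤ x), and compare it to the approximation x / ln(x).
π(10477) = 1282;  x/ln(x) ≈ 1131.80;  relative error ≈ 11.72%.

Directly count primes up to 10477: π(10477) = 1282. The PNT approximation gives 10477/ln(10477) ≈ 10477/9.25694 ≈ 1131.80. Relative error (π(x) − x/ln(x)) / π(x) ≈ 11.72%; the approximation is known to undercount slightly (Li(x) is a better estimate).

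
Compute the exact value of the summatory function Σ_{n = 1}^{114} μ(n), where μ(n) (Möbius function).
Σ_{n ≤ 114} μ(n) = -6

Compute μ(n) for each 1 ≤ n ≤ 114: μ(1) = 1, μ(2) = -1, μ(3) = -1, μ(4) = 0, μ(5) = -1, μ(6) = 1, μ(7) = -1, μ(8) = 0, μ(9) = 0, μ(10) = 1, μ(11) = -1, μ(12) = 0, μ(13) = -1, μ(14) = 1, μ(15) = 1, μ(16) = 0, μ(17) = -1, μ(18) = 0, μ(19) = -1, μ(20) = 0, μ(21) = 1, μ(22) = 1, μ(23) = -1, μ(24) = 0, μ(25) = 0, μ(26) = 1, μ(27) = 0, μ(28) = 0, μ(29) = -1, μ(30) = -1, μ(31) = -1, μ(32) = 0, μ(33) = 1, μ(34) = 1, μ(35) = 1, μ(36) = 0, μ(37) = -1, μ(38) = 1, μ(39) = 1, μ(40) = 0, μ(41) = -1, μ(42) = -1, μ(43) = -1, μ(44) = 0, μ(45) = 0, μ(46) = 1, μ(47) = -1, μ(48) = 0, μ(49) = 0, μ(50) = 0, μ(51) = 1, μ(52) = 0, μ(53) = -1, μ(54) = 0, μ(55) = 1, μ(56) = 0, μ(57) = 1, μ(58) = 1, μ(59) = -1, μ(60) = 0, μ(61) = -1, μ(62) = 1, μ(63) = 0, μ(64) = 0, μ(65) = 1, μ(66) = -1, μ(67) = -1, μ(68) = 0, μ(69) = 1, μ(70) = -1, μ(71) = -1, μ(72) = 0, μ(73) = -1, μ(74) = 1, μ(75) = 0, μ(76) = 0, μ(77) = 1, μ(78) = -1, μ(79) = -1, μ(80) = 0, μ(81) = 0, μ(82) = 1, μ(83) = -1, μ(84) = 0, μ(85) = 1, μ(86) = 1, μ(87) = 1, μ(88) = 0, μ(89) = -1, μ(90) = 0, μ(91) = 1, μ(92) = 0, μ(93) = 1, μ(94) = 1, μ(95) = 1, μ(96) = 0, μ(97) = -1, μ(98) = 0, μ(99) = 0, μ(100) = 0, μ(101) = -1, μ(102) = -1, μ(103) = -1, μ(104) = 0, μ(105) = -1, μ(106) = 1, μ(107) = -1, μ(108) = 0, μ(109) = -1, μ(110) = -1, μ(111) = 1, μ(112) = 0, μ(113) = -1, μ(114) = -1. Summing all 114 values: -6. (Mertens function M(x) = Σ_{n ≤ x} μ(n); on average M(x) should be small (PNT ⟺ M(x) = o(x)).)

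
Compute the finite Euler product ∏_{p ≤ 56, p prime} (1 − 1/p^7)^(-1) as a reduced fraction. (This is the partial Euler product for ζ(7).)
∏ = 72859781352345946164271325208512748367496302513429047898775811498046799405380225394802980517015901501332936608125/72256491859259542003929080814473893559535113224475133477501839873036689289530416476883582246279412849505472872448

The primes p ≤ 56 are [2, 3, 5, 7, 11, 13, 17, 19, 23, 29, 31, 37, 41, 43, 47, 53]. For each prime, (1 − 1/p^7)^(-1) = p^7 / (p^7 − 1). The product is (1 − 1/2^7)^(-1), (1 − 1/3^7)^(-1), (1 − 1/5^7)^(-1), (1 − 1/7^7)^(-1), (1 − 1/11^7)^(-1), (1 − 1/13^7)^(-1), (1 − 1/17^7)^(-1), (1 − 1/19^7)^(-1), (1 − 1/23^7)^(-1), (1 − 1/29^7)^(-1), (1 − 1/31^7)^(-1), (1 − 1/37^7)^(-1), (1 − 1/41^7)^(-1), (1 − 1/43^7)^(-1), (1 − 1/47^7)^(-1), (1 − 1/53^7)^(-1) = ∏ p^7 / (p^7 − 1) = 72859781352345946164271325208512748367496302513429047898775811498046799405380225394802980517015901501332936608125/72256491859259542003929080814473893559535113224475133477501839873036689289530416476883582246279412849505472872448.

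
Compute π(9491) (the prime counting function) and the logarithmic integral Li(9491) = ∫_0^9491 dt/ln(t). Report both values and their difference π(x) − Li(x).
π(9491) = 1176;  Li(9491) ≈ 1190.72;  π(x) − Li(x) ≈ -14.72.

Direct count of primes ≤ 9491 gives π(9491) = 1176. Numerical evaluation of the logarithmic integral gives Li(9491) ≈ 1190.72. The difference π(x) − Li(x) ≈ -14.72 is typically negative for small/moderate x (Li(x) overestimates), though Littlewood's theorem shows this sign changes infinitely often.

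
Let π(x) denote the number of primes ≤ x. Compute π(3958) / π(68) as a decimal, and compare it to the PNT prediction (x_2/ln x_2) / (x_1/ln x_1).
π(3958)/π(68) = 548/19 ≈ 28.8421;  PNT prediction ≈ 29.6493.

π(68) = 19 and π(3958) = 548, so π(3958)/π(68) ≈ 28.8421. The PNT-predicted ratio is (3958/ln(3958)) / (68/ln(68)) ≈ 29.6493. The two agree to within a few percent, as expected.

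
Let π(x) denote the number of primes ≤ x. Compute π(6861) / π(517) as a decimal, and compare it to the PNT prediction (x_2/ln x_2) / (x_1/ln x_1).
π(6861)/π(517) = 882/97 ≈ 9.0928;  PNT prediction ≈ 9.3865.

π(517) = 97 and π(6861) = 882, so π(6861)/π(517) ≈ 9.0928. The PNT-predicted ratio is (6861/ln(6861)) / (517/ln(517)) ≈ 9.3865. The two agree to within a few percent, as expected.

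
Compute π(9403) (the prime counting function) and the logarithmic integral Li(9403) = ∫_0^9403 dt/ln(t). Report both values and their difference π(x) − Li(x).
π(9403) = 1163;  Li(9403) ≈ 1181.10;  π(x) − Li(x) ≈ -18.10.

Direct count of primes ≤ 9403 gives π(9403) = 1163. Numerical evaluation of the logarithmic integral gives Li(9403) ≈ 1181.10. The difference π(x) − Li(x) ≈ -18.10 is typically negative for small/moderate x (Li(x) overestimates), though Littlewood's theorem shows this sign changes infinitely often.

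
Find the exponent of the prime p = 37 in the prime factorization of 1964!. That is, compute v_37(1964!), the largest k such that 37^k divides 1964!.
v_37(1964!) = 54

Legendre's formula: v_p(n!) = Σ_{k ≥ 1} ⌊n / p^k⌋. For p = 37, n = 1964, the terms are:
  ⌊1964/37^1⌋ = ⌊1964/37⌋ = 53
  ⌊1964/37^2⌋ = ⌊1964/1369⌋ = 1
(the next term ⌊1964/37^3⌋ = 0, terminating the sum). Summing: v_37(1964!) = 53 + 1 = 54.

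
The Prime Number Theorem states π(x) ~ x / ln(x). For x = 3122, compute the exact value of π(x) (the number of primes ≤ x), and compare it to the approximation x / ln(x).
π(3122) = 445;  x/ln(x) ≈ 388.01;  relative error ≈ 12.81%.

Directly count primes up to 3122: π(3122) = 445. The PNT approximation gives 3122/ln(3122) ≈ 3122/8.04623 ≈ 388.01. Relative error (π(x) − x/ln(x)) / π(x) ≈ 12.81%; the approximation is known to undercount slightly (Li(x) is a better estimate).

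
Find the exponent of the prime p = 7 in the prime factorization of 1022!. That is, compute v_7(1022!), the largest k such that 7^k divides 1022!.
v_7(1022!) = 168

Legendre's formula: v_p(n!) = Σ_{k ≥ 1} ⌊n / p^k⌋. For p = 7, n = 1022, the terms are:
  ⌊1022/7^1⌋ = ⌊1022/7⌋ = 146
  ⌊1022/7^2⌋ = ⌊1022/49⌋ = 20
  ⌊1022/7^3⌋ = ⌊1022/343⌋ = 2
(the next term ⌊1022/7^4⌋ = 0, terminating the sum). Summing: v_7(1022!) = 146 + 20 + 2 = 168.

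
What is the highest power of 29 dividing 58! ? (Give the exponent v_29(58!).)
v_29(58!) = 2

Legendre's formula: v_p(n!) = Σ_{k ≥ 1} ⌊n / p^k⌋. For p = 29, n = 58, the terms are:
  ⌊58/29^1⌋ = ⌊58/29⌋ = 2
(the next term ⌊58/29^2⌋ = 0, terminating the sum). Summing: v_29(58!) = 2 = 2.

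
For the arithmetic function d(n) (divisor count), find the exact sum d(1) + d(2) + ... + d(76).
Σ_{n ≤ 76} d(n) = 344

Compute d(n) for each 1 ≤ n ≤ 76: d(1) = 1, d(2) = 2, d(3) = 2, d(4) = 3, d(5) = 2, d(6) = 4, d(7) = 2, d(8) = 4, d(9) = 3, d(10) = 4, d(11) = 2, d(12) = 6, d(13) = 2, d(14) = 4, d(15) = 4, d(16) = 5, d(17) = 2, d(18) = 6, d(19) = 2, d(20) = 6, d(21) = 4, d(22) = 4, d(23) = 2, d(24) = 8, d(25) = 3, d(26) = 4, d(27) = 4, d(28) = 6, d(29) = 2, d(30) = 8, d(31) = 2, d(32) = 6, d(33) = 4, d(34) = 4, d(35) = 4, d(36) = 9, d(37) = 2, d(38) = 4, d(39) = 4, d(40) = 8, d(41) = 2, d(42) = 8, d(43) = 2, d(44) = 6, d(45) = 6, d(46) = 4, d(47) = 2, d(48) = 10, d(49) = 3, d(50) = 6, d(51) = 4, d(52) = 6, d(53) = 2, d(54) = 8, d(55) = 4, d(56) = 8, d(57) = 4, d(58) = 4, d(59) = 2, d(60) = 12, d(61) = 2, d(62) = 4, d(63) = 6, d(64) = 7, d(65) = 4, d(66) = 8, d(67) = 2, d(68) = 6, d(69) = 4, d(70) = 8, d(71) = 2, d(72) = 12, d(73) = 2, d(74) = 4, d(75) = 6, d(76) = 6. Summing all 76 values: 344. (Dirichlet's divisor formula: Σ_{n ≤ x} d(n) = x ln(x) + (2γ − 1) x + O(√x). For x = 76, the asymptotic estimate is ≈ 340.87.)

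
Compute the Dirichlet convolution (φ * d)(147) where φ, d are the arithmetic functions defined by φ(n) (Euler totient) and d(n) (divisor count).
(φ * d)(147) = 228

Divisors of 147: [1, 3, 7, 21, 49, 147]. For each d | 147:
  d = 1: φ(1) · d(147/1) = 1 · 6 = 6
  d = 3: φ(3) · d(147/3) = 2 · 3 = 6
  d = 7: φ(7) · d(147/7) = 6 · 4 = 24
  d = 21: φ(21) · d(147/21) = 12 · 2 = 24
  d = 49: φ(49) · d(147/49) = 42 · 2 = 84
  d = 147: φ(147) · d(147/147) = 84 · 1 = 84
Summing: (φ * d)(147) = 6 + 6 + 24 + 24 + 84 + 84 = 228.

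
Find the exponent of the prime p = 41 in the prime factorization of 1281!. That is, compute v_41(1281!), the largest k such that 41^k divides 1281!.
v_41(1281!) = 31

Legendre's formula: v_p(n!) = Σ_{k ≥ 1} ⌊n / p^k⌋. For p = 41, n = 1281, the terms are:
  ⌊1281/41^1⌋ = ⌊1281/41⌋ = 31
(the next term ⌊1281/41^2⌋ = 0, terminating the sum). Summing: v_41(1281!) = 31 = 31.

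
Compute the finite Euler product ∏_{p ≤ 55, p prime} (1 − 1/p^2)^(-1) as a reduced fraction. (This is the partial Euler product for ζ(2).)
∏ = 35034630647548196605993834769/21373637931227167970033664000

The primes p ≤ 55 are [2, 3, 5, 7, 11, 13, 17, 19, 23, 29, 31, 37, 41, 43, 47, 53]. For each prime, (1 − 1/p^2)^(-1) = p^2 / (p^2 − 1). The product is (1 − 1/2^2)^(-1), (1 − 1/3^2)^(-1), (1 − 1/5^2)^(-1), (1 − 1/7^2)^(-1), (1 − 1/11^2)^(-1), (1 − 1/13^2)^(-1), (1 − 1/17^2)^(-1), (1 − 1/19^2)^(-1), (1 − 1/23^2)^(-1), (1 − 1/29^2)^(-1), (1 − 1/31^2)^(-1), (1 − 1/37^2)^(-1), (1 − 1/41^2)^(-1), (1 − 1/43^2)^(-1), (1 − 1/47^2)^(-1), (1 − 1/53^2)^(-1) = ∏ p^2 / (p^2 − 1) = 35034630647548196605993834769/21373637931227167970033664000.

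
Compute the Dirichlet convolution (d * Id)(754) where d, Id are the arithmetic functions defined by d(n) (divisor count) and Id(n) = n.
(d * Id)(754) = 1860

Divisors of 754: [1, 2, 13, 26, 29, 58, 377, 754]. For each d | 754:
  d = 1: d(1) · Id(754/1) = 1 · 754 = 754
  d = 2: d(2) · Id(754/2) = 2 · 377 = 754
  d = 13: d(13) · Id(754/13) = 2 · 58 = 116
  d = 26: d(26) · Id(754/26) = 4 · 29 = 116
  d = 29: d(29) · Id(754/29) = 2 · 26 = 52
  d = 58: d(58) · Id(754/58) = 4 · 13 = 52
  d = 377: d(377) · Id(754/377) = 4 · 2 = 8
  d = 754: d(754) · Id(754/754) = 8 · 1 = 8
Summing: (d * Id)(754) = 754 + 754 + 116 + 116 + 52 + 52 + 8 + 8 = 1860.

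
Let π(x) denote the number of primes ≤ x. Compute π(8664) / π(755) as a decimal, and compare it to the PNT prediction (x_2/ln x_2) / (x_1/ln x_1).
π(8664)/π(755) = 1078/133 ≈ 8.1053;  PNT prediction ≈ 8.3871.

π(755) = 133 and π(8664) = 1078, so π(8664)/π(755) ≈ 8.1053. The PNT-predicted ratio is (8664/ln(8664)) / (755/ln(755)) ≈ 8.3871. The two agree to within a few percent, as expected.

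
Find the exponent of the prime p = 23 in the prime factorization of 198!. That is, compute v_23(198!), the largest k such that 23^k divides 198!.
v_23(198!) = 8

Legendre's formula: v_p(n!) = Σ_{k ≥ 1} ⌊n / p^k⌋. For p = 23, n = 198, the terms are:
  ⌊198/23^1⌋ = ⌊198/23⌋ = 8
(the next term ⌊198/23^2⌋ = 0, terminating the sum). Summing: v_23(198!) = 8 = 8.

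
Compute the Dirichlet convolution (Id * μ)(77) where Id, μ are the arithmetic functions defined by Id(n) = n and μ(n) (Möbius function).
(Id * μ)(77) = 60

Divisors of 77: [1, 7, 11, 77]. For each d | 77:
  d = 1: Id(1) · μ(77/1) = 1 · 1 = 1
  d = 7: Id(7) · μ(77/7) = 7 · -1 = -7
  d = 11: Id(11) · μ(77/11) = 11 · -1 = -11
  d = 77: Id(77) · μ(77/77) = 77 · 1 = 77
Summing: (Id * μ)(77) = 1 + -7 + -11 + 77 = 60.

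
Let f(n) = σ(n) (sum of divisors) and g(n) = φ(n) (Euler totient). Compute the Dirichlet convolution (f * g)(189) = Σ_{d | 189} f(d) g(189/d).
(σ * φ)(189) = 1512

Divisors of 189: [1, 3, 7, 9, 21, 27, 63, 189]. For each d | 189:
  d = 1: σ(1) · φ(189/1) = 1 · 108 = 108
  d = 3: σ(3) · φ(189/3) = 4 · 36 = 144
  d = 7: σ(7) · φ(189/7) = 8 · 18 = 144
  d = 9: σ(9) · φ(189/9) = 13 · 12 = 156
  d = 21: σ(21) · φ(189/21) = 32 · 6 = 192
  d = 27: σ(27) · φ(189/27) = 40 · 6 = 240
  d = 63: σ(63) · φ(189/63) = 104 · 2 = 208
  d = 189: σ(189) · φ(189/189) = 320 · 1 = 320
Summing: (σ * φ)(189) = 108 + 144 + 144 + 156 + 192 + 240 + 208 + 320 = 1512.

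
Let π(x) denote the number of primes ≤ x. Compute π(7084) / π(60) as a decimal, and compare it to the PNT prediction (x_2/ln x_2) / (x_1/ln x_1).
π(7084)/π(60) = 909/17 ≈ 53.4706;  PNT prediction ≈ 54.5260.

π(60) = 17 and π(7084) = 909, so π(7084)/π(60) ≈ 53.4706. The PNT-predicted ratio is (7084/ln(7084)) / (60/ln(60)) ≈ 54.5260. The two agree to within a few percent, as expected.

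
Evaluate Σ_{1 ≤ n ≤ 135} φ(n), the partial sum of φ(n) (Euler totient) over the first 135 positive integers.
Σ_{n ≤ 135} φ(n) = 5570

Compute φ(n) for each 1 ≤ n ≤ 135: φ(1) = 1, φ(2) = 1, φ(3) = 2, φ(4) = 2, φ(5) = 4, φ(6) = 2, φ(7) = 6, φ(8) = 4, φ(9) = 6, φ(10) = 4, φ(11) = 10, φ(12) = 4, φ(13) = 12, φ(14) = 6, φ(15) = 8, φ(16) = 8, φ(17) = 16, φ(18) = 6, φ(19) = 18, φ(20) = 8, φ(21) = 12, φ(22) = 10, φ(23) = 22, φ(24) = 8, φ(25) = 20, φ(26) = 12, φ(27) = 18, φ(28) = 12, φ(29) = 28, φ(30) = 8, φ(31) = 30, φ(32) = 16, φ(33) = 20, φ(34) = 16, φ(35) = 24, φ(36) = 12, φ(37) = 36, φ(38) = 18, φ(39) = 24, φ(40) = 16, φ(41) = 40, φ(42) = 12, φ(43) = 42, φ(44) = 20, φ(45) = 24, φ(46) = 22, φ(47) = 46, φ(48) = 16, φ(49) = 42, φ(50) = 20, φ(51) = 32, φ(52) = 24, φ(53) = 52, φ(54) = 18, φ(55) = 40, φ(56) = 24, φ(57) = 36, φ(58) = 28, φ(59) = 58, φ(60) = 16, φ(61) = 60, φ(62) = 30, φ(63) = 36, φ(64) = 32, φ(65) = 48, φ(66) = 20, φ(67) = 66, φ(68) = 32, φ(69) = 44, φ(70) = 24, φ(71) = 70, φ(72) = 24, φ(73) = 72, φ(74) = 36, φ(75) = 40, φ(76) = 36, φ(77) = 60, φ(78) = 24, φ(79) = 78, φ(80) = 32, φ(81) = 54, φ(82) = 40, φ(83) = 82, φ(84) = 24, φ(85) = 64, φ(86) = 42, φ(87) = 56, φ(88) = 40, φ(89) = 88, φ(90) = 24, φ(91) = 72, φ(92) = 44, φ(93) = 60, φ(94) = 46, φ(95) = 72, φ(96) = 32, φ(97) = 96, φ(98) = 42, φ(99) = 60, φ(100) = 40, φ(101) = 100, φ(102) = 32, φ(103) = 102, φ(104) = 48, φ(105) = 48, φ(106) = 52, φ(107) = 106, φ(108) = 36, φ(109) = 108, φ(110) = 40, φ(111) = 72, φ(112) = 48, φ(113) = 112, φ(114) = 36, φ(115) = 88, φ(116) = 56, φ(117) = 72, φ(118) = 58, φ(119) = 96, φ(120) = 32, φ(121) = 110, φ(122) = 60, φ(123) = 80, φ(124) = 60, φ(125) = 100, φ(126) = 36, φ(127) = 126, φ(128) = 64, φ(129) = 84, φ(130) = 48, φ(131) = 130, φ(132) = 40, φ(133) = 108, φ(134) = 66, φ(135) = 72. Summing all 135 values: 5570. (Average order: Σ_{n ≤ x} φ(n) ~ (3/π²) x². For x = 135, (3/π²)·135² ≈ 5539.74.)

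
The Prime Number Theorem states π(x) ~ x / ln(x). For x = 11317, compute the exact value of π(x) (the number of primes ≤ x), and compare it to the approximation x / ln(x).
π(11317) = 1368;  x/ln(x) ≈ 1212.44;  relative error ≈ 11.37%.

Directly count primes up to 11317: π(11317) = 1368. The PNT approximation gives 11317/ln(11317) ≈ 11317/9.33406 ≈ 1212.44. Relative error (π(x) − x/ln(x)) / π(x) ≈ 11.37%; the approximation is known to undercount slightly (Li(x) is a better estimate).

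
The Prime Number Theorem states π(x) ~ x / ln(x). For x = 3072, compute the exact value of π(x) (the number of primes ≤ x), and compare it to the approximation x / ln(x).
π(3072) = 439;  x/ln(x) ≈ 382.56;  relative error ≈ 12.86%.

Directly count primes up to 3072: π(3072) = 439. The PNT approximation gives 3072/ln(3072) ≈ 3072/8.03008 ≈ 382.56. Relative error (π(x) − x/ln(x)) / π(x) ≈ 12.86%; the approximation is known to undercount slightly (Li(x) is a better estimate).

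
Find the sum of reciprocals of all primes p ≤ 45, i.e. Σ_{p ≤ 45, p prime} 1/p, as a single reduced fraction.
Σ 1/p = 21460568175640361/13082761331670030

π(45) = 14, so the primes ≤ 45 are [2, 3, 5, 7, 11, 13, 17, 19, 23, 29, 31, 37, 41, 43]. Summing 1/p over these primes: 21460568175640361/13082761331670030 ≈ 1.6404. Mertens estimate ln ln(45) + 0.2615 ≈ 1.5983.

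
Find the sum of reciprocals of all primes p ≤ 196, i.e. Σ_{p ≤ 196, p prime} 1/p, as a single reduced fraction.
Σ 1/p = 385774678978047295113064712800727674369526436922217581784412894295689697835549/198962376391690981640415251545285153602734402721821058212203976095413910572270

π(196) = 44, so the primes ≤ 196 are [2, 3, 5, 7, 11, 13, 17, 19, 23, 29, 31, 37, 41, 43, 47, 53, 59, 61, 67, 71, 73, 79, 83, 89, 97, 101, 103, 107, 109, 113, 127, 131, 137, 139, 149, 151, 157, 163, 167, 173, 179, 181, 191, 193]. Summing 1/p over these primes: 385774678978047295113064712800727674369526436922217581784412894295689697835549/198962376391690981640415251545285153602734402721821058212203976095413910572270 ≈ 1.9389. Mertens estimate ln ln(196) + 0.2615 ≈ 1.9251.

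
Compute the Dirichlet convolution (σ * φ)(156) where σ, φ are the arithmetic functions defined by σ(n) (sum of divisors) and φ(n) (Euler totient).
(σ * φ)(156) = 1872

Divisors of 156: [1, 2, 3, 4, 6, 12, 13, 26, 39, 52, 78, 156]. For each d | 156:
  d = 1: σ(1) · φ(156/1) = 1 · 48 = 48
  d = 2: σ(2) · φ(156/2) = 3 · 24 = 72
  d = 3: σ(3) · φ(156/3) = 4 · 24 = 96
  d = 4: σ(4) · φ(156/4) = 7 · 24 = 168
  d = 6: σ(6) · φ(156/6) = 12 · 12 = 144
  d = 12: σ(12) · φ(156/12) = 28 · 12 = 336
  d = 13: σ(13) · φ(156/13) = 14 · 4 = 56
  d = 26: σ(26) · φ(156/26) = 42 · 2 = 84
  d = 39: σ(39) · φ(156/39) = 56 · 2 = 112
  d = 52: σ(52) · φ(156/52) = 98 · 2 = 196
  d = 78: σ(78) · φ(156/78) = 168 · 1 = 168
  d = 156: σ(156) · φ(156/156) = 392 · 1 = 392
Summing: (σ * φ)(156) = 48 + 72 + 96 + 168 + 144 + 336 + 56 + 84 + 112 + 196 + 168 + 392 = 1872.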